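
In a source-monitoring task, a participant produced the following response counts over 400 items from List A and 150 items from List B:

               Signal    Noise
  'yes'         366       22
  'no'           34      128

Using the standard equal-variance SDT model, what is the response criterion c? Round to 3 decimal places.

c = -0.161

H = 366/400 = 0.9150
FA = 22/150 = 0.1467
Φ⁻¹(0.9150) = 1.3722, Φ⁻¹(0.1467) = -1.0507
c = −½·[z(H) + z(FA)] = −0.5 × (1.3722 + (-1.0507)) = -0.16075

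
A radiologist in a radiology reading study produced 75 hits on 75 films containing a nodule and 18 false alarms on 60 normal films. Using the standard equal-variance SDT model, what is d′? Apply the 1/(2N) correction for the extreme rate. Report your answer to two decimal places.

d′ = 3.00

The hit rate is 75/75 = 1, so apply the 1/(2N) correction: H → 1 − 1/(2·75) = 0.99333.
z(H) = z(0.99333) = 2.475
z(FA) = z(0.30000) = -0.524
d' = 2.475 − (-0.524) = 2.999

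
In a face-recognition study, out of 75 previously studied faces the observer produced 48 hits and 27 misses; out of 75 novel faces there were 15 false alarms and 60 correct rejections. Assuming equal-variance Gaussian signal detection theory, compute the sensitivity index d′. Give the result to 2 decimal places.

d′ = 1.20

H = 48/75 = 0.6400
FA = 15/75 = 0.2000
z(H) = z(0.6400) = 0.3585
z(FA) = z(0.2000) = -0.8416
d' = z(H) − z(FA) = 0.3585 − (-0.8416) = 1.2001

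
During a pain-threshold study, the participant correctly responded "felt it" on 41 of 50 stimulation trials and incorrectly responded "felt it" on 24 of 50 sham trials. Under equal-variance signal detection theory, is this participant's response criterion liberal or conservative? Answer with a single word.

liberal

z(H) = 0.915, z(FA) = -0.050
c = −½·(z(H) + z(FA)) = -0.4325
c < 0 → liberal criterion (biased toward responding “yes”).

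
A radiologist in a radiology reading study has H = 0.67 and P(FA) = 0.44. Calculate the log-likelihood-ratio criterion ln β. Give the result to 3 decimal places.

Φ⁻¹(H) = Φ⁻¹(0.67) = 0.4399
Φ⁻¹(FA) = Φ⁻¹(0.44) = -0.1510
ln β = −½·[z(H)² − z(FA)²] = −0.5 × (0.1935 − 0.0228) = -0.08535

ln β = -0.085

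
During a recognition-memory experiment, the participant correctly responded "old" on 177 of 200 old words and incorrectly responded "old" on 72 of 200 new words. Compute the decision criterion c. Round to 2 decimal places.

c = -0.42

H = 177/200 = 0.8850
FA = 72/200 = 0.3600
Φ⁻¹(0.8850) = 1.200, Φ⁻¹(0.3600) = -0.358
c = −½·[z(H) + z(FA)] = −0.5 × (1.200 + (-0.358)) = -0.421
c < 0: the participant has a liberal response bias.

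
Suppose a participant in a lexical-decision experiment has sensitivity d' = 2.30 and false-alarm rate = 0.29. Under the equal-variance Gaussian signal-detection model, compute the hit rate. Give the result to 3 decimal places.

hit rate = 0.960

z(false-alarm rate) = z(0.29) = -0.5534
z(H) = z(FA) + d' = -0.5534 + 2.30 = 1.7466
hit rate = Φ(1.7466) = 0.9596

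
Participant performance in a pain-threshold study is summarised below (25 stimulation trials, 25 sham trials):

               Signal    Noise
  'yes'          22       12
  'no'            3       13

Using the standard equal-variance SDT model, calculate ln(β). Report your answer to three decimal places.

H = 22/25 = 0.8800
FA = 12/25 = 0.4800
Φ⁻¹(H) = Φ⁻¹(0.8800) = 1.1750
Φ⁻¹(FA) = Φ⁻¹(0.4800) = -0.0502
ln β = −½·[z(H)² − z(FA)²] = −0.5 × (1.3806 − 0.0025) = -0.68905

ln β = -0.689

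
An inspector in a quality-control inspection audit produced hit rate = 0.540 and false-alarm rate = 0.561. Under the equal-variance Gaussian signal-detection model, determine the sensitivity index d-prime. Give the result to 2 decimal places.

z(H) = z(0.540) = 0.1004
z(FA) = z(0.561) = 0.1535
d' = z(H) − z(FA) = 0.1004 − 0.1535 = -0.0531

d-prime = -0.05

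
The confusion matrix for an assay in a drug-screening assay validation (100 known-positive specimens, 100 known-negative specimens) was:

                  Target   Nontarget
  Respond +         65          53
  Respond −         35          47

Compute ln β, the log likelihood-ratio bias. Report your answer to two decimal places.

H = 65/100 = 0.6500
FA = 53/100 = 0.5300
Φ⁻¹(0.6500) = 0.385, Φ⁻¹(0.5300) = 0.075
ln β = −½·[z(H)² − z(FA)²] = −0.5 × (0.148 − 0.006) = -0.071

ln β = -0.07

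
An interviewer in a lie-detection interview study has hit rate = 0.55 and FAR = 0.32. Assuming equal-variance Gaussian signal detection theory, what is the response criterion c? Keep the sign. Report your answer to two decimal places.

c = 0.17

z(H) = 0.1257
z(FA) = -0.4677
c = −½·[z(H) + z(FA)] = −0.5 × (0.1257 + (-0.4677)) = 0.1710
c > 0: the interviewer has a conservative response bias.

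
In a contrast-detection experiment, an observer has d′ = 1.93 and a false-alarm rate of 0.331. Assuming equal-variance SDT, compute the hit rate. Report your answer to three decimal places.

z(false-alarm rate) = z(0.331) = -0.4372
z(H) = z(FA) + d' = -0.4372 + 1.93 = 1.4928
hit rate = Φ(1.4928) = 0.9323

hit rate = 0.932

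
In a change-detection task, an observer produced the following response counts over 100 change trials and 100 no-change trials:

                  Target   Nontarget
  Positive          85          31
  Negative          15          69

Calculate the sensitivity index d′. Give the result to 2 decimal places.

d′ = 1.53

H = 85/100 = 0.8500
FA = 31/100 = 0.3100
z(0.8500) = 1.0364, z(0.3100) = -0.4959
d' = z(H) − z(FA) = 1.0364 − (-0.4959) = 1.5323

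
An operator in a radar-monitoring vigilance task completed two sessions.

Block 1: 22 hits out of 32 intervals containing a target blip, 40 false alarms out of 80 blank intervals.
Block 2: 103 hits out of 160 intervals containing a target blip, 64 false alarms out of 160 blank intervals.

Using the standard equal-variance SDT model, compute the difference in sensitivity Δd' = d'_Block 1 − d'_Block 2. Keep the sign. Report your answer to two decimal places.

Δd' = -0.13

Block 1: z(0.6875) = 0.489, z(0.5000) = 0.000, d' = 0.489
Block 2: z(0.6438) = 0.369, z(0.4000) = -0.253, d' = 0.622
Δd' = d'_Block 1 − d'_Block 2 = 0.489 − 0.622 = -0.133
Block 2 has the higher sensitivity.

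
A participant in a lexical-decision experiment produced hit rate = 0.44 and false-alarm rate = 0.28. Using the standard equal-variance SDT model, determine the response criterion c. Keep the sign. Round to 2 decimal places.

Φ⁻¹(0.44) = -0.1510, Φ⁻¹(0.28) = -0.5828
c = −½·[z(H) + z(FA)] = −0.5 × (-0.1510 + (-0.5828)) = 0.3669

c = 0.37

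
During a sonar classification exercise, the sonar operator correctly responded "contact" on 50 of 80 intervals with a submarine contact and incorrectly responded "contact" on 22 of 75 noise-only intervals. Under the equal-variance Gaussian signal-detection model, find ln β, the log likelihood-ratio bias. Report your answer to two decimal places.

H = 50/80 = 0.6250
FA = 22/75 = 0.2933
z(H) = 0.319
z(FA) = -0.544
ln β = −½·[z(H)² − z(FA)²] = −0.5 × (0.102 − 0.296) = 0.097

ln β = 0.10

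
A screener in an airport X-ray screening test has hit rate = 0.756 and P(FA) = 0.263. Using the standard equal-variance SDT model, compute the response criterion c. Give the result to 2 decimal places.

c = -0.03

Φ⁻¹(H) = 0.693
Φ⁻¹(FA) = -0.634
c = −½·[z(H) + z(FA)] = −0.5 × (0.693 + (-0.634)) = -0.0295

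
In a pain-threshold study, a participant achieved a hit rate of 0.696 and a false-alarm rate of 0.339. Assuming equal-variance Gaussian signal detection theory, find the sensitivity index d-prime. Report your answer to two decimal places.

d-prime = 0.93

z(H) = z(0.696) = 0.513
z(FA) = z(0.339) = -0.415
d' = z(H) − z(FA) = 0.513 − (-0.415) = 0.928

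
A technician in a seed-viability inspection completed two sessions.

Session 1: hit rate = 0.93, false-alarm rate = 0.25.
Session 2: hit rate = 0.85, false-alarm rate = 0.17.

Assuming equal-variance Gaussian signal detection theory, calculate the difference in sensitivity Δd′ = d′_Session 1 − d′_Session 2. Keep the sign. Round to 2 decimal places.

Δd′ = 0.16

Session 1: z(0.93) = 1.476, z(0.25) = -0.674, d' = 2.150
Session 2: z(0.85) = 1.036, z(0.17) = -0.954, d' = 1.990
Δd' = d'_Session 1 − d'_Session 2 = 2.150 − 1.990 = 0.160
Session 1 has the higher sensitivity.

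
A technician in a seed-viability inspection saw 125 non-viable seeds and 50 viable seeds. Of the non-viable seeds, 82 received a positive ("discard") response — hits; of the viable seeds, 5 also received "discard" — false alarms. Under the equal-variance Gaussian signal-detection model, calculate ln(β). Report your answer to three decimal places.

H = 82/125 = 0.6560
FA = 5/50 = 0.1000
z(H) = z(0.6560) = 0.4016
z(FA) = z(0.1000) = -1.2816
ln β = −½·[z(H)² − z(FA)²] = −0.5 × (0.1613 − 1.6425) = 0.7406

ln β = 0.741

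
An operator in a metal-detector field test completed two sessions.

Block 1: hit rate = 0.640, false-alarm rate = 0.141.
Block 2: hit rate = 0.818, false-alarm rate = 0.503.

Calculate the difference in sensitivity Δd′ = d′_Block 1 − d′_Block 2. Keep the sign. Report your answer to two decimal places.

Δd′ = 0.53

Block 1: z(0.640) = 0.358, z(0.141) = -1.076, d' = 1.434
Block 2: z(0.818) = 0.908, z(0.503) = 0.008, d' = 0.900
Δd' = d'_Block 1 − d'_Block 2 = 1.434 − 0.900 = 0.534
Block 1 has the higher sensitivity.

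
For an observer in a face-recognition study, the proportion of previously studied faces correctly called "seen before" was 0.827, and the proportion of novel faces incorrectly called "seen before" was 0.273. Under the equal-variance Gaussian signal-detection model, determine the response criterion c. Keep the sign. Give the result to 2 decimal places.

c = -0.17

z(H) = z(0.827) = 0.942
z(FA) = z(0.273) = -0.604
c = −½·[z(H) + z(FA)] = −0.5 × (0.942 + (-0.604)) = -0.169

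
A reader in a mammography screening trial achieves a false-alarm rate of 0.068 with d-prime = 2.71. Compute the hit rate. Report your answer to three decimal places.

z(false-alarm rate) = z(0.068) = -1.4909
z(H) = z(FA) + d' = -1.4909 + 2.71 = 1.2191
hit rate = Φ(1.2191) = 0.8886

hit rate = 0.889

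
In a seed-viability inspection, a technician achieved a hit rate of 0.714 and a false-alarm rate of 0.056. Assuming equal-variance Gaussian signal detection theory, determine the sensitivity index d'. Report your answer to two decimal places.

Φ⁻¹(H) = 0.565
Φ⁻¹(FA) = -1.589
d' = z(H) − z(FA) = 0.565 − (-1.589) = 2.154

d' = 2.15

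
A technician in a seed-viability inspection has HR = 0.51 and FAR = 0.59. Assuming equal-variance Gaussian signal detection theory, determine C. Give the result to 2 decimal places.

z(H) = z(0.51) = 0.025
z(FA) = z(0.59) = 0.228
c = −½·[z(H) + z(FA)] = −0.5 × (0.025 + 0.228) = -0.1265
c < 0: the technician has a liberal response bias.

C = -0.13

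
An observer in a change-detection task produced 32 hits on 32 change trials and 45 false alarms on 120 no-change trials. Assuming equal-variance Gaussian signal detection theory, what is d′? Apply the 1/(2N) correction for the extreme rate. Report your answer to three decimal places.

d′ = 2.473

The hit rate is 32/32 = 1, so apply the 1/(2N) correction: H → 1 − 1/(2·32) = 0.98438.
z(H) = z(0.98438) = 2.1540
z(FA) = z(0.37500) = -0.3186
d' = 2.1540 − (-0.3186) = 2.4726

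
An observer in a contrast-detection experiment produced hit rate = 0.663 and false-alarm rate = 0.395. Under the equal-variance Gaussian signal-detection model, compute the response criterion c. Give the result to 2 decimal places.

Φ⁻¹(H) = Φ⁻¹(0.663) = 0.4207
Φ⁻¹(FA) = Φ⁻¹(0.395) = -0.2663
c = −½·[z(H) + z(FA)] = −0.5 × (0.4207 + (-0.2663)) = -0.0772
c < 0: the observer has a liberal response bias.

c = -0.08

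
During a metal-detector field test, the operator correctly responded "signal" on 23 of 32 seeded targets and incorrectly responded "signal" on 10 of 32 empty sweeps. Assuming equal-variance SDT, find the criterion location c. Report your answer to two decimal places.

c = -0.05

H = 23/32 = 0.7188
FA = 10/32 = 0.3125
z(H) = z(0.7188) = 0.5793
z(FA) = z(0.3125) = -0.4888
c = −½·[z(H) + z(FA)] = −0.5 × (0.5793 + (-0.4888)) = -0.04525
c < 0: the operator has a liberal response bias.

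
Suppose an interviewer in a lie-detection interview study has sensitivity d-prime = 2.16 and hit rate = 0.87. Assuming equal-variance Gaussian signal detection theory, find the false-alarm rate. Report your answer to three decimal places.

z(hit rate) = z(0.87) = 1.1264
z(FA) = z(H) − d' = 1.1264 − 2.16 = -1.0336
false-alarm rate = Φ(-1.0336) = 0.1507

false-alarm rate = 0.151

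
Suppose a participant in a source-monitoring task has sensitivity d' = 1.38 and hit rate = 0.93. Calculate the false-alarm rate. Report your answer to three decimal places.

z(hit rate) = z(0.93) = 1.4758
z(FA) = z(H) − d' = 1.4758 − 1.38 = 0.0958
false-alarm rate = Φ(0.0958) = 0.5382

false-alarm rate = 0.538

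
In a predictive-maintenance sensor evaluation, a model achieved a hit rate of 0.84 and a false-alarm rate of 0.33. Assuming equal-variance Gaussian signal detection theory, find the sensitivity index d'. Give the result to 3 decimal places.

d' = 1.434

z(H) = z(0.84) = 0.9945
z(FA) = z(0.33) = -0.4399
d' = z(H) − z(FA) = 0.9945 − (-0.4399) = 1.4344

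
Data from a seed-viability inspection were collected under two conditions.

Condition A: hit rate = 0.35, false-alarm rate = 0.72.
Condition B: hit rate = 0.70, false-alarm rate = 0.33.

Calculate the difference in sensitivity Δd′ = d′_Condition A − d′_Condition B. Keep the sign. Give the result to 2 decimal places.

Condition A: z(0.35) = -0.385, z(0.72) = 0.583, d' = -0.968
Condition B: z(0.70) = 0.524, z(0.33) = -0.440, d' = 0.964
Δd' = d'_Condition A − d'_Condition B = -0.968 − 0.964 = -1.932
Condition B has the higher sensitivity.

Δd′ = -1.93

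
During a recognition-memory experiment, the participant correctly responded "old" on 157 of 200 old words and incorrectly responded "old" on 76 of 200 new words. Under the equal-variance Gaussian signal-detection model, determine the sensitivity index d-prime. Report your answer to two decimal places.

d-prime = 1.09

H = 157/200 = 0.7850
FA = 76/200 = 0.3800
z(H) = z(0.7850) = 0.7892
z(FA) = z(0.3800) = -0.3055
d' = z(H) − z(FA) = 0.7892 − (-0.3055) = 1.0947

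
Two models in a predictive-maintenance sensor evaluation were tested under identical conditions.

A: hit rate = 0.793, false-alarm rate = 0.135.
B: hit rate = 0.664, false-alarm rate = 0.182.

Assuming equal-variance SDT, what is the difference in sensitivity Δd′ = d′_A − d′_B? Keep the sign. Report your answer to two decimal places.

A: z(0.793) = 0.817, z(0.135) = -1.103, d' = 1.920
B: z(0.664) = 0.423, z(0.182) = -0.908, d' = 1.331
Δd' = d'_A − d'_B = 1.920 − 1.331 = 0.589
A has the higher sensitivity.

Δd′ = 0.59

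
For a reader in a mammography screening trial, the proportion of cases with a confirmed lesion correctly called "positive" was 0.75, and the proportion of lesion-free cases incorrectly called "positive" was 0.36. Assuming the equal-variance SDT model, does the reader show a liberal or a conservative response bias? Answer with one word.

z(H) = 0.674, z(FA) = -0.358
c = −½·(z(H) + z(FA)) = -0.158
c < 0 → liberal criterion (biased toward responding “yes”).

liberal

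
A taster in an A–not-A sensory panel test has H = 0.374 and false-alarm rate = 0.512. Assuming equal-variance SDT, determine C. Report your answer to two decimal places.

z(0.374) = -0.321, z(0.512) = 0.030
c = −½·[z(H) + z(FA)] = −0.5 × (-0.321 + 0.030) = 0.1455

C = 0.15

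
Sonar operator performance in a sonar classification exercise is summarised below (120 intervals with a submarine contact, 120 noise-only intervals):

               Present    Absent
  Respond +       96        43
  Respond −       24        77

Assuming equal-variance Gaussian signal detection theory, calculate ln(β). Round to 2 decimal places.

H = 96/120 = 0.8000
FA = 43/120 = 0.3583
z(H) = z(0.8000) = 0.842
z(FA) = z(0.3583) = -0.363
ln β = −½·[z(H)² − z(FA)²] = −0.5 × (0.709 − 0.132) = -0.2885

ln β = -0.29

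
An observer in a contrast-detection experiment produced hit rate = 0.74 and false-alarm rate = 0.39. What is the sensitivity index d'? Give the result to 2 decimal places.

Φ⁻¹(H) = Φ⁻¹(0.74) = 0.6433
Φ⁻¹(FA) = Φ⁻¹(0.39) = -0.2793
d' = z(H) − z(FA) = 0.6433 − (-0.2793) = 0.9226

d' = 0.92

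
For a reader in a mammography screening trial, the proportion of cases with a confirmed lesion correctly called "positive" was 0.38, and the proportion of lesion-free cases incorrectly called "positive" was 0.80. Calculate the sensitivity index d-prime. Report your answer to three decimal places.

z(0.38) = -0.3055, z(0.80) = 0.8416
d' = z(H) − z(FA) = -0.3055 − 0.8416 = -1.1471

d-prime = -1.147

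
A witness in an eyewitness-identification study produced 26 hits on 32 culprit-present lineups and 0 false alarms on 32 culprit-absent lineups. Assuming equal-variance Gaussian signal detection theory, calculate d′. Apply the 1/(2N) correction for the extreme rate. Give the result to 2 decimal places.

The false-alarm rate is 0/32 = 0, so apply the 1/(2N) correction: FA → 1/(2·32) = 0.01562.
z(H) = z(0.81250) = 0.887
z(FA) = z(0.01562) = -2.154
d' = 0.887 − (-2.154) = 3.041

d′ = 3.04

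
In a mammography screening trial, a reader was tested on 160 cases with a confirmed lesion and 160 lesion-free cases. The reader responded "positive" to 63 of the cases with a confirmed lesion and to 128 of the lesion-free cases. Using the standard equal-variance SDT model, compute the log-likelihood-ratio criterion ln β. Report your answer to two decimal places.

ln β = 0.32

H = 63/160 = 0.3937
FA = 128/160 = 0.8000
z(H) = z(0.3937) = -0.270
z(FA) = z(0.8000) = 0.842
ln β = −½·[z(H)² − z(FA)²] = −0.5 × (0.073 − 0.709) = 0.318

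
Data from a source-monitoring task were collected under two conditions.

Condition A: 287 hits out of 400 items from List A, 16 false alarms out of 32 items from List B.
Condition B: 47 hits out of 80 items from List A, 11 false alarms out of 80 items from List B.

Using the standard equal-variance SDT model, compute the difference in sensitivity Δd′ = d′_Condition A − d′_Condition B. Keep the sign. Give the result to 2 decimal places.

Condition A: z(0.7175) = 0.575, z(0.5000) = 0.000, d' = 0.575
Condition B: z(0.5875) = 0.221, z(0.1375) = -1.092, d' = 1.313
Δd' = d'_Condition A − d'_Condition B = 0.575 − 1.313 = -0.738
Condition B has the higher sensitivity.

Δd′ = -0.74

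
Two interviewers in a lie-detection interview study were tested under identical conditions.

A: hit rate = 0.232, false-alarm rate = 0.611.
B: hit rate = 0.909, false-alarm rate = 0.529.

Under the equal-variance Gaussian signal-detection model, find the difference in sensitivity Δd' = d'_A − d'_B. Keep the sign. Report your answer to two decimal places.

A: z(0.232) = -0.732, z(0.611) = 0.282, d' = -1.014
B: z(0.909) = 1.335, z(0.529) = 0.073, d' = 1.262
Δd' = d'_A − d'_B = -1.014 − 1.262 = -2.276
B has the higher sensitivity.

Δd' = -2.28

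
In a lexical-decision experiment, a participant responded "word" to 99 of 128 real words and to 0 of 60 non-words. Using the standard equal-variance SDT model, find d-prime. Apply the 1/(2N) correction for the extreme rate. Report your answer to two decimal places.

The false-alarm rate is 0/60 = 0, so apply the 1/(2N) correction: FA → 1/(2·60) = 0.00833.
z(H) = z(0.77344) = 0.750
z(FA) = z(0.00833) = -2.394
d' = 0.750 − (-2.394) = 3.144

d-prime = 3.14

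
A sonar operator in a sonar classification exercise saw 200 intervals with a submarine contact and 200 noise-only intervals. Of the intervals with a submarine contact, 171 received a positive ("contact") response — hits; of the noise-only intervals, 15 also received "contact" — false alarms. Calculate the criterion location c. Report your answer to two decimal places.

c = 0.19

H = 171/200 = 0.8550
FA = 15/200 = 0.0750
Φ⁻¹(0.8550) = 1.058, Φ⁻¹(0.0750) = -1.440
c = −½·[z(H) + z(FA)] = −0.5 × (1.058 + (-1.440)) = 0.191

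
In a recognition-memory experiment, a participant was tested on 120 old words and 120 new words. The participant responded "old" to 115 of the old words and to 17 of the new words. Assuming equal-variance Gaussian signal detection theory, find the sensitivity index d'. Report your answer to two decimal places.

d' = 2.80

H = 115/120 = 0.9583
FA = 17/120 = 0.1417
z(0.9583) = 1.731, z(0.1417) = -1.073
d' = z(H) − z(FA) = 1.731 − (-1.073) = 2.804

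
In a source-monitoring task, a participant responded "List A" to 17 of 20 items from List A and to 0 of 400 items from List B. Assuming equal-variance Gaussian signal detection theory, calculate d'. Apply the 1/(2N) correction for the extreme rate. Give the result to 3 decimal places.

d' = 4.060

The false-alarm rate is 0/400 = 0, so apply the 1/(2N) correction: FA → 1/(2·400) = 0.00125.
z(H) = z(0.85000) = 1.0364
z(FA) = z(0.00125) = -3.0233
d' = 1.0364 − (-3.0233) = 4.0597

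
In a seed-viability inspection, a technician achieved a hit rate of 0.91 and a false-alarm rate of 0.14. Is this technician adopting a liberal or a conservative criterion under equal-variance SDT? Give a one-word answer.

z(H) = 1.341, z(FA) = -1.080
c = −½·(z(H) + z(FA)) = -0.1305
c < 0 → liberal criterion (biased toward responding “yes”).

liberal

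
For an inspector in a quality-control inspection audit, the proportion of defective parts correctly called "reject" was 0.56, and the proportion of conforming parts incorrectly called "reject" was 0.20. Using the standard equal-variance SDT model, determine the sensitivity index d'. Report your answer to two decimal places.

z(0.56) = 0.151, z(0.20) = -0.842
d' = z(H) − z(FA) = 0.151 − (-0.842) = 0.993

d' = 0.99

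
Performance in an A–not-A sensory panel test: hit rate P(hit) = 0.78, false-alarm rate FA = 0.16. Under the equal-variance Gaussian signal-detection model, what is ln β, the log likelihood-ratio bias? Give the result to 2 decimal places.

ln β = 0.20

z(H) = 0.772
z(FA) = -0.994
ln β = −½·[z(H)² − z(FA)²] = −0.5 × (0.596 − 0.988) = 0.196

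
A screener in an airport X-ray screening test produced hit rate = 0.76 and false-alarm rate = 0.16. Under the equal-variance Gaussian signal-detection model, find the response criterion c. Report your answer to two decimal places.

z(0.76) = 0.7063, z(0.16) = -0.9945
c = −½·[z(H) + z(FA)] = −0.5 × (0.7063 + (-0.9945)) = 0.1441
c > 0: the screener has a conservative response bias.

c = 0.14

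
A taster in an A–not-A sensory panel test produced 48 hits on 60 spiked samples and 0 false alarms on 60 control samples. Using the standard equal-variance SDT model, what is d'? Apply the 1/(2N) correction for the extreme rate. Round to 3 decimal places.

d' = 3.236

The false-alarm rate is 0/60 = 0, so apply the 1/(2N) correction: FA → 1/(2·60) = 0.00833.
z(H) = z(0.80000) = 0.8416
z(FA) = z(0.00833) = -2.3941
d' = 0.8416 − (-2.3941) = 3.2357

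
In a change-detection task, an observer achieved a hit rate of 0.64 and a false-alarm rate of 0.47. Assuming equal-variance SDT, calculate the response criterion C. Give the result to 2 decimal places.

C = -0.14

Φ⁻¹(H) = 0.358
Φ⁻¹(FA) = -0.075
c = −½·[z(H) + z(FA)] = −0.5 × (0.358 + (-0.075)) = -0.1415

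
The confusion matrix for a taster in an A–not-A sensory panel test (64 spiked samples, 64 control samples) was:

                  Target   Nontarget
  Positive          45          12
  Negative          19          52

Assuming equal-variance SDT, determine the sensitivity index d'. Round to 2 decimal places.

d' = 1.42

H = 45/64 = 0.7031
FA = 12/64 = 0.1875
z(H) = z(0.7031) = 0.5333
z(FA) = z(0.1875) = -0.8871
d' = z(H) − z(FA) = 0.5333 − (-0.8871) = 1.4204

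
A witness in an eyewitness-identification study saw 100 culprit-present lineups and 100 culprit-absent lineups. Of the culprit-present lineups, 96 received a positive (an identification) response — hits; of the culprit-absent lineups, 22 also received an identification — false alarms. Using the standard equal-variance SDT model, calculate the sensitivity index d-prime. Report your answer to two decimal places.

d-prime = 2.52

H = 96/100 = 0.9600
FA = 22/100 = 0.2200
Φ⁻¹(0.9600) = 1.751, Φ⁻¹(0.2200) = -0.772
d' = z(H) − z(FA) = 1.751 − (-0.772) = 2.523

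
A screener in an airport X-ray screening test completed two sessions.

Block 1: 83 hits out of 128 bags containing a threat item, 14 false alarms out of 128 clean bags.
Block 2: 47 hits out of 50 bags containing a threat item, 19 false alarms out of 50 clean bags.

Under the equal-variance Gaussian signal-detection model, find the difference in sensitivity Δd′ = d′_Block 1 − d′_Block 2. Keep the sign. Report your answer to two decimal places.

Block 1: z(0.6484) = 0.381, z(0.1094) = -1.230, d' = 1.611
Block 2: z(0.9400) = 1.555, z(0.3800) = -0.305, d' = 1.860
Δd' = d'_Block 1 − d'_Block 2 = 1.611 − 1.860 = -0.249
Block 2 has the higher sensitivity.

Δd′ = -0.25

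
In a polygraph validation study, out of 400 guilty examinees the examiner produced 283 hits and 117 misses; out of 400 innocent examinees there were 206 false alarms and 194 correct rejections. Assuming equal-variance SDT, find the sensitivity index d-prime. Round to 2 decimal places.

H = 283/400 = 0.7075
FA = 206/400 = 0.5150
z(0.7075) = 0.5461, z(0.5150) = 0.0376
d' = z(H) − z(FA) = 0.5461 − 0.0376 = 0.5085

d-prime = 0.51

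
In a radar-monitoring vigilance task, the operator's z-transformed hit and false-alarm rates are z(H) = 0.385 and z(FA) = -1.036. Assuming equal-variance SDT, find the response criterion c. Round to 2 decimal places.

c = 0.33

c = −½·[z(H) + z(FA)] = −½·(0.385 + (-1.036)) = 0.3255
c > 0: the operator has a conservative response bias.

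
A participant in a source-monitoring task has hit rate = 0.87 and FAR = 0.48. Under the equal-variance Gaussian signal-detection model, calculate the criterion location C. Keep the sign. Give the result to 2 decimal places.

Φ⁻¹(H) = 1.1264
Φ⁻¹(FA) = -0.0502
c = −½·[z(H) + z(FA)] = −0.5 × (1.1264 + (-0.0502)) = -0.5381

C = -0.54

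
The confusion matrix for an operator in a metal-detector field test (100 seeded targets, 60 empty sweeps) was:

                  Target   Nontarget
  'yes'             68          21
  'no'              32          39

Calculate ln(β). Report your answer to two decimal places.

ln β = -0.04

H = 68/100 = 0.6800
FA = 21/60 = 0.3500
z(H) = 0.468
z(FA) = -0.385
ln β = −½·[z(H)² − z(FA)²] = −0.5 × (0.219 − 0.148) = -0.0355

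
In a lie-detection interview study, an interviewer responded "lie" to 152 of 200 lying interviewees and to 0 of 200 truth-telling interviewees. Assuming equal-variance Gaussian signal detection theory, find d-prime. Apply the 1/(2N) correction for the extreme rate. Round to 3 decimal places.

The false-alarm rate is 0/200 = 0, so apply the 1/(2N) correction: FA → 1/(2·200) = 0.00250.
z(H) = z(0.76000) = 0.7063
z(FA) = z(0.00250) = -2.8070
d' = 0.7063 − (-2.8070) = 3.5133

d-prime = 3.513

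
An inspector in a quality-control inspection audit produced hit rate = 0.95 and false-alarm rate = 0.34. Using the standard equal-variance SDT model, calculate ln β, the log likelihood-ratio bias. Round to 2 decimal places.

z(H) = 1.645
z(FA) = -0.412
ln β = −½·[z(H)² − z(FA)²] = −0.5 × (2.706 − 0.170) = -1.268

ln β = -1.27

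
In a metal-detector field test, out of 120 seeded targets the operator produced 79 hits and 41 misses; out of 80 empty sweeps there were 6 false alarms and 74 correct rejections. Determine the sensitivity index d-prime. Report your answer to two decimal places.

H = 79/120 = 0.6583
FA = 6/80 = 0.0750
z(H) = 0.408
z(FA) = -1.440
d' = z(H) − z(FA) = 0.408 − (-1.440) = 1.848

d-prime = 1.85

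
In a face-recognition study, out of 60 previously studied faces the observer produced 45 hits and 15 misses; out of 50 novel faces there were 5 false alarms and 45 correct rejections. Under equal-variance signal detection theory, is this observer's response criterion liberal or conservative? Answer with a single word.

z(H) = 0.674, z(FA) = -1.282
c = −½·(z(H) + z(FA)) = 0.304
c > 0 → conservative criterion (biased toward responding “no”).

conservative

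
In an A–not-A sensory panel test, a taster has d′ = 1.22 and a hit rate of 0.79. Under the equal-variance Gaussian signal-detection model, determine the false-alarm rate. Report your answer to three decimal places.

z(hit rate) = z(0.79) = 0.8064
z(FA) = z(H) − d' = 0.8064 − 1.22 = -0.4136
false-alarm rate = Φ(-0.4136) = 0.3396

false-alarm rate = 0.340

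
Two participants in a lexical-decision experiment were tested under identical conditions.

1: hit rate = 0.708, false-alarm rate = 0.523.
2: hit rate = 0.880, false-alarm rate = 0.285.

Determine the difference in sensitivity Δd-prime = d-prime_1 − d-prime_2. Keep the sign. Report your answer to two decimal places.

1: z(0.708) = 0.548, z(0.523) = 0.058, d' = 0.490
2: z(0.880) = 1.175, z(0.285) = -0.568, d' = 1.743
Δd' = d'_1 − d'_2 = 0.490 − 1.743 = -1.253
2 has the higher sensitivity.

Δd-prime = -1.25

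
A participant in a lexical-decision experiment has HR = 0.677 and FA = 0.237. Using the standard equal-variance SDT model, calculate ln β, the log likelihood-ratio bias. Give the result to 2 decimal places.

ln β = 0.15

Φ⁻¹(H) = Φ⁻¹(0.677) = 0.459
Φ⁻¹(FA) = Φ⁻¹(0.237) = -0.716
ln β = −½·[z(H)² − z(FA)²] = −0.5 × (0.211 − 0.513) = 0.151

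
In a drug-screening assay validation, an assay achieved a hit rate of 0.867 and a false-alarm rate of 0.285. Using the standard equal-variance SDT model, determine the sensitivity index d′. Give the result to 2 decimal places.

d′ = 1.68

z(0.867) = 1.112, z(0.285) = -0.568
d' = z(H) − z(FA) = 1.112 − (-0.568) = 1.680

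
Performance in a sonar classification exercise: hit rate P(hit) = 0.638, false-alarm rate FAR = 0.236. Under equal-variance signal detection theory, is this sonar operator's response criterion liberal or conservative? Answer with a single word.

conservative

z(H) = 0.353, z(FA) = -0.719
c = −½·(z(H) + z(FA)) = 0.183
c > 0 → conservative criterion (biased toward responding “no”).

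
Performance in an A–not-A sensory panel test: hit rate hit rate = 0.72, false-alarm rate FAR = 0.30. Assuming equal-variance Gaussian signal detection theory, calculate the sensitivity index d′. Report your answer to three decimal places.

d′ = 1.107

Φ⁻¹(H) = Φ⁻¹(0.72) = 0.5828
Φ⁻¹(FA) = Φ⁻¹(0.30) = -0.5244
d' = z(H) − z(FA) = 0.5828 − (-0.5244) = 1.1072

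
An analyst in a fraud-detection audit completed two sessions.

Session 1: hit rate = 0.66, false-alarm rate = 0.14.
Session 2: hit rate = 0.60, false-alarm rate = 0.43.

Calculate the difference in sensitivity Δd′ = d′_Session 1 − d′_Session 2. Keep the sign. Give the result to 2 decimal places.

Δd′ = 1.06

Session 1: z(0.66) = 0.412, z(0.14) = -1.080, d' = 1.492
Session 2: z(0.60) = 0.253, z(0.43) = -0.176, d' = 0.429
Δd' = d'_Session 1 − d'_Session 2 = 1.492 − 0.429 = 1.063
Session 1 has the higher sensitivity.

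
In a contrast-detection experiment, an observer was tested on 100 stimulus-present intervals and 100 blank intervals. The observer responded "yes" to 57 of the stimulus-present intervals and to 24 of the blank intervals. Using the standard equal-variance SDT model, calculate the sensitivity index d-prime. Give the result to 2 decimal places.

d-prime = 0.88

H = 57/100 = 0.5700
FA = 24/100 = 0.2400
z(0.5700) = 0.176, z(0.2400) = -0.706
d' = z(H) − z(FA) = 0.176 − (-0.706) = 0.882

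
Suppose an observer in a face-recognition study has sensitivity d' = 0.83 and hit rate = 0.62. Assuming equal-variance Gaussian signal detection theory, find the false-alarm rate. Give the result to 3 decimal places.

z(hit rate) = z(0.62) = 0.3055
z(FA) = z(H) − d' = 0.3055 − 0.83 = -0.5245
false-alarm rate = Φ(-0.5245) = 0.3000

false-alarm rate = 0.300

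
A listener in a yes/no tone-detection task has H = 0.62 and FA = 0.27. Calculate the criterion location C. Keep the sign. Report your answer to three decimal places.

z(H) = z(0.62) = 0.3055
z(FA) = z(0.27) = -0.6128
c = −½·[z(H) + z(FA)] = −0.5 × (0.3055 + (-0.6128)) = 0.15365
c > 0: the listener has a conservative response bias.

C = 0.154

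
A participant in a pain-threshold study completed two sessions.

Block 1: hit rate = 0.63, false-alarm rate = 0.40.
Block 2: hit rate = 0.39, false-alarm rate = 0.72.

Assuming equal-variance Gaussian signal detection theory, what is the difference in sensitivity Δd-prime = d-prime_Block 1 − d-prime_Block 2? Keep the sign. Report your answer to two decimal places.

Block 1: z(0.63) = 0.332, z(0.40) = -0.253, d' = 0.585
Block 2: z(0.39) = -0.279, z(0.72) = 0.583, d' = -0.862
Δd' = d'_Block 1 − d'_Block 2 = 0.585 − (-0.862) = 1.447
Block 1 has the higher sensitivity.

Δd-prime = 1.45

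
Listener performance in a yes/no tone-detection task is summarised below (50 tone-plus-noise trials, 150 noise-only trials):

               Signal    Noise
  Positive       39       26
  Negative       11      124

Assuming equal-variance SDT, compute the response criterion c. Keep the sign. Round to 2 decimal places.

c = 0.08

H = 39/50 = 0.7800
FA = 26/150 = 0.1733
z(H) = z(0.7800) = 0.7722
z(FA) = z(0.1733) = -0.9412
c = −½·[z(H) + z(FA)] = −0.5 × (0.7722 + (-0.9412)) = 0.0845
c > 0: the listener has a conservative response bias.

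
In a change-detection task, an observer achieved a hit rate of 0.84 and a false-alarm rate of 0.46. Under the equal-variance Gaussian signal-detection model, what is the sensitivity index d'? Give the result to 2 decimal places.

d' = 1.09

z(H) = 0.994
z(FA) = -0.100
d' = z(H) − z(FA) = 0.994 − (-0.100) = 1.094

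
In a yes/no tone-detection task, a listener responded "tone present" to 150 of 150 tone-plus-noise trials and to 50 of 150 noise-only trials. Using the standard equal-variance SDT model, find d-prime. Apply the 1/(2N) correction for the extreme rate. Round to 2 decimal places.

d-prime = 3.14

The hit rate is 150/150 = 1, so apply the 1/(2N) correction: H → 1 − 1/(2·150) = 0.99667.
z(H) = z(0.99667) = 2.713
z(FA) = z(0.33333) = -0.431
d' = 2.713 − (-0.431) = 3.144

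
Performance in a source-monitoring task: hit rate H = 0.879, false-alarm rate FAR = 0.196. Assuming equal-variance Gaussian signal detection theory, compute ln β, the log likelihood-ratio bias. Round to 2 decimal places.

Φ⁻¹(H) = Φ⁻¹(0.879) = 1.170
Φ⁻¹(FA) = Φ⁻¹(0.196) = -0.856
ln β = −½·[z(H)² − z(FA)²] = −0.5 × (1.369 − 0.733) = -0.318

ln β = -0.32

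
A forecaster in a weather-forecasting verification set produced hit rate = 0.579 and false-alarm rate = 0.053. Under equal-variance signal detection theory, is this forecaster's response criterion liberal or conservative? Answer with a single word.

conservative

z(H) = 0.199, z(FA) = -1.616
c = −½·(z(H) + z(FA)) = 0.7085
c > 0 → conservative criterion (biased toward responding “no”).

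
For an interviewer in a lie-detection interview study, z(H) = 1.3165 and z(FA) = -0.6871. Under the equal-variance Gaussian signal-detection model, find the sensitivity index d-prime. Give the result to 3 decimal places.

d' = z(H) − z(FA) = 1.3165 − (-0.6871) = 2.0036

d-prime = 2.004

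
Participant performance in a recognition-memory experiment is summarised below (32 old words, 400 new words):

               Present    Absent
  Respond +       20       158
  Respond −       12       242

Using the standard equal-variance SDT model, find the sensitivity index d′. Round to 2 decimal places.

d′ = 0.58

H = 20/32 = 0.6250
FA = 158/400 = 0.3950
z(0.6250) = 0.3186, z(0.3950) = -0.2663
d' = z(H) − z(FA) = 0.3186 − (-0.2663) = 0.5849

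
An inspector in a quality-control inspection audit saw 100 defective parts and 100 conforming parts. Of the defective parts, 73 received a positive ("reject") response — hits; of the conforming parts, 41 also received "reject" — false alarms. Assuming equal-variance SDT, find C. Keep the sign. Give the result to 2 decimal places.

C = -0.19

H = 73/100 = 0.7300
FA = 41/100 = 0.4100
z(H) = z(0.7300) = 0.6128
z(FA) = z(0.4100) = -0.2275
c = −½·[z(H) + z(FA)] = −0.5 × (0.6128 + (-0.2275)) = -0.19265
c < 0: the inspector has a liberal response bias.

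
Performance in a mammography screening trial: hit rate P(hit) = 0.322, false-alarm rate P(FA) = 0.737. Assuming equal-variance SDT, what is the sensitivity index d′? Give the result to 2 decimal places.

z(0.322) = -0.4621, z(0.737) = 0.6341
d' = z(H) − z(FA) = -0.4621 − 0.6341 = -1.0962

d′ = -1.10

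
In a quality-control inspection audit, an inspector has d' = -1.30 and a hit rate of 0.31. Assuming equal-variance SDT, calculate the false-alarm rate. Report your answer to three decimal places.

false-alarm rate = 0.789

z(hit rate) = z(0.31) = -0.4959
z(FA) = z(H) − d' = -0.4959 − (-1.30) = 0.8041
false-alarm rate = Φ(0.8041) = 0.7893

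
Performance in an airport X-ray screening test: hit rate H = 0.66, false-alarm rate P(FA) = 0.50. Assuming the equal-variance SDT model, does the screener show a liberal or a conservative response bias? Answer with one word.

z(H) = 0.412, z(FA) = 0.000
c = −½·(z(H) + z(FA)) = -0.206
c < 0 → liberal criterion (biased toward responding “yes”).

liberal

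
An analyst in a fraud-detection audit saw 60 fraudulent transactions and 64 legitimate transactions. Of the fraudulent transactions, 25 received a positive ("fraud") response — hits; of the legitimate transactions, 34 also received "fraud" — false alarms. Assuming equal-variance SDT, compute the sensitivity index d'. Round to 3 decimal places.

d' = -0.289

H = 25/60 = 0.4167
FA = 34/64 = 0.5312
z(0.4167) = -0.2103, z(0.5312) = 0.0783
d' = z(H) − z(FA) = -0.2103 − 0.0783 = -0.2886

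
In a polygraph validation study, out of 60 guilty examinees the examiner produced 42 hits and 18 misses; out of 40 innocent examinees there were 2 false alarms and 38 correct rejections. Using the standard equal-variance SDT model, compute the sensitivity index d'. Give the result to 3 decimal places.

H = 42/60 = 0.7000
FA = 2/40 = 0.0500
z(H) = z(0.7000) = 0.5244
z(FA) = z(0.0500) = -1.6449
d' = z(H) − z(FA) = 0.5244 − (-1.6449) = 2.1693

d' = 2.169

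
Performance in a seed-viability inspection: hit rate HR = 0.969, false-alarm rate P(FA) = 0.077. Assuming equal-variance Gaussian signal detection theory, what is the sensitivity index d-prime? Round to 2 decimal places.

d-prime = 3.29

Φ⁻¹(0.969) = 1.866, Φ⁻¹(0.077) = -1.426
d' = z(H) − z(FA) = 1.866 − (-1.426) = 3.292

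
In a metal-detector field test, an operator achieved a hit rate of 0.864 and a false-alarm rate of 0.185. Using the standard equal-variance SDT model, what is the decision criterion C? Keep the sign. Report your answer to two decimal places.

C = -0.10

Φ⁻¹(H) = Φ⁻¹(0.864) = 1.098
Φ⁻¹(FA) = Φ⁻¹(0.185) = -0.896
c = −½·[z(H) + z(FA)] = −0.5 × (1.098 + (-0.896)) = -0.101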